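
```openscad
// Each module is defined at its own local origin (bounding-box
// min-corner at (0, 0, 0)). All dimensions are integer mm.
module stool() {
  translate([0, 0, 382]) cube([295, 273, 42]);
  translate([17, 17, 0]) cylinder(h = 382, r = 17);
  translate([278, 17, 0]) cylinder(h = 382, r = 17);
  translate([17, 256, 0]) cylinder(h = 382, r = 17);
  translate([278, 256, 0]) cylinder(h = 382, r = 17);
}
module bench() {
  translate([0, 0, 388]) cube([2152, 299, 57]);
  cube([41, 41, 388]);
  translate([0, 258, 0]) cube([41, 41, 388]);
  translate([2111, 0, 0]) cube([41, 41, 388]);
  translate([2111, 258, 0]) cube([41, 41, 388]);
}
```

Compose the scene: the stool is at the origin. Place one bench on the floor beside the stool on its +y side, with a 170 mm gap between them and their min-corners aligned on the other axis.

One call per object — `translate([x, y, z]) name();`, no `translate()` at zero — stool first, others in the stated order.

stool();
translate([0, 443, 0]) bench();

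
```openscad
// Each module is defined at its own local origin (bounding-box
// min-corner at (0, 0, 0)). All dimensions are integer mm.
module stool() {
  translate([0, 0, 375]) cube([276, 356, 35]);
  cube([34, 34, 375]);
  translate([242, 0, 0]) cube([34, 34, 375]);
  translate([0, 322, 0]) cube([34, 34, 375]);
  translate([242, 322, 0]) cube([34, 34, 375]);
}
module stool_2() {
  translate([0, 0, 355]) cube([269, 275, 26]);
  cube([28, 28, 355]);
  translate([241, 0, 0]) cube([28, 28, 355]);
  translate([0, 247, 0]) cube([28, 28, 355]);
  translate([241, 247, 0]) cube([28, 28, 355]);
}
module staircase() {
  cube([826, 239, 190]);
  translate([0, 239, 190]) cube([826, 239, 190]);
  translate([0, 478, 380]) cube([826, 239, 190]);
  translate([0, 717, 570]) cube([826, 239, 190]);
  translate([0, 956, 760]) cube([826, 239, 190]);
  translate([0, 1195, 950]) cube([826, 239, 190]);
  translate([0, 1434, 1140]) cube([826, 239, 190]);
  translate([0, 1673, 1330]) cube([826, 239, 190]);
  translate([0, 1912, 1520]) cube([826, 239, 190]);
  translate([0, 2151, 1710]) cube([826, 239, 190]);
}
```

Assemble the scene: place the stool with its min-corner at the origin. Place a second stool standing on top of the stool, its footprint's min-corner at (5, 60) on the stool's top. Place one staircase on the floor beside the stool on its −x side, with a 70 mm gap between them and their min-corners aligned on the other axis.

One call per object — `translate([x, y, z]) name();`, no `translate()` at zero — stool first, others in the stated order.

stool();
translate([5, 60, 410]) stool_2();
translate([-896, 0, 0]) staircase();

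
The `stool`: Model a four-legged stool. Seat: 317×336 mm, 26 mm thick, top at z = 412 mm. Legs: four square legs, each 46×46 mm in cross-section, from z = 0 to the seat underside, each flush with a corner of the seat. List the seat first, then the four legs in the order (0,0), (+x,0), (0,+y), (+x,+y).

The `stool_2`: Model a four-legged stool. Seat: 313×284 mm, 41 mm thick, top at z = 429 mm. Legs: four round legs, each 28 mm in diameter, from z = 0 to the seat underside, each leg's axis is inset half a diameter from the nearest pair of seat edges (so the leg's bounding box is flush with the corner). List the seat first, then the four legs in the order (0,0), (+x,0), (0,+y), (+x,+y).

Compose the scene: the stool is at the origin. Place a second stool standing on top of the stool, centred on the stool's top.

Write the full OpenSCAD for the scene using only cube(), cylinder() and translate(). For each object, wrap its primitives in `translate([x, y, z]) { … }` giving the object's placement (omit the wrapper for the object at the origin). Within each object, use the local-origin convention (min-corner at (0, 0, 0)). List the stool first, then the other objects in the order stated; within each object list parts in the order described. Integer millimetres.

translate([0, 0, 386]) cube([317, 336, 26]);
cube([46, 46, 386]);
translate([271, 0, 0]) cube([46, 46, 386]);
translate([0, 290, 0]) cube([46, 46, 386]);
translate([271, 290, 0]) cube([46, 46, 386]);
translate([2, 26, 412]) {
  translate([0, 0, 388]) cube([313, 284, 41]);
  translate([14, 14, 0]) cylinder(h = 388, r = 14);
  translate([299, 14, 0]) cylinder(h = 388, r = 14);
  translate([14, 270, 0]) cylinder(h = 388, r = 14);
  translate([299, 270, 0]) cylinder(h = 388, r = 14);
}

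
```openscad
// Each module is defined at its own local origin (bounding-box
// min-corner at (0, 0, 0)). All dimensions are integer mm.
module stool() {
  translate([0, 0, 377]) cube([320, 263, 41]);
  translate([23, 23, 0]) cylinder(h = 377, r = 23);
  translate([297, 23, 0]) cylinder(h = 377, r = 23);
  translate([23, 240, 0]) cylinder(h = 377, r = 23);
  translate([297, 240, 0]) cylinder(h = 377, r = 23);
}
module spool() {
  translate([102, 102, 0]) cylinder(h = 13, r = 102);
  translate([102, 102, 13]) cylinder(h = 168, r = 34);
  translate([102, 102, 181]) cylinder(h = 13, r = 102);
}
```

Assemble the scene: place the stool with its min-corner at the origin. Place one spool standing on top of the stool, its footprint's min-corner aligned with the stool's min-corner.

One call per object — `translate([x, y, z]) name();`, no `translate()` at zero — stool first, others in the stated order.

stool();
translate([0, 0, 418]) spool();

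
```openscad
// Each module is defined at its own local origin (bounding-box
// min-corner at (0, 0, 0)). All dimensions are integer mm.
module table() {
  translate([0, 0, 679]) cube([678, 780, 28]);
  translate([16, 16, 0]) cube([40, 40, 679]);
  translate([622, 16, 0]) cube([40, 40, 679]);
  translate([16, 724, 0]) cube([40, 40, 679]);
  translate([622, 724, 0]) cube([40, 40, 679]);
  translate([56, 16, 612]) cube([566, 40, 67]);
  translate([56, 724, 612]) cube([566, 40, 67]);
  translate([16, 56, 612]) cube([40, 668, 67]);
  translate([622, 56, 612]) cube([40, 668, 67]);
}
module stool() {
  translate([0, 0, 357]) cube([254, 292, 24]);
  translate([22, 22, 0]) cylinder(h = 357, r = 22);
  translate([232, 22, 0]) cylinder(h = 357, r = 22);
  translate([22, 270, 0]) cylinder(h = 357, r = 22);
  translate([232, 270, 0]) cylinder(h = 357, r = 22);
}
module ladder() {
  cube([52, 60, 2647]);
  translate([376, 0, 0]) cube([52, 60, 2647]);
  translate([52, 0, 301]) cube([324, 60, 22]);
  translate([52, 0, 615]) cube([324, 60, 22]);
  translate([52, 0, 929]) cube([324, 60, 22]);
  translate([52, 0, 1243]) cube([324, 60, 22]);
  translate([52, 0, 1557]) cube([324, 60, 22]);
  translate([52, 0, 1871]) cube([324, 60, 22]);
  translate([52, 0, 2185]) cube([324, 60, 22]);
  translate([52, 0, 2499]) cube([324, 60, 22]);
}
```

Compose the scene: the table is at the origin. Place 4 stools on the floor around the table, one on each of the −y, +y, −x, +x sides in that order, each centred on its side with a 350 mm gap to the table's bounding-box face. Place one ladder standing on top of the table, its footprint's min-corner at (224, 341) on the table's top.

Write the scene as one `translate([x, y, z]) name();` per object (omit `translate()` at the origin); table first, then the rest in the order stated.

table();
translate([212, -642, 0]) stool();
translate([212, 1130, 0]) stool();
translate([-604, 244, 0]) stool();
translate([1028, 244, 0]) stool();
translate([224, 341, 707]) ladder();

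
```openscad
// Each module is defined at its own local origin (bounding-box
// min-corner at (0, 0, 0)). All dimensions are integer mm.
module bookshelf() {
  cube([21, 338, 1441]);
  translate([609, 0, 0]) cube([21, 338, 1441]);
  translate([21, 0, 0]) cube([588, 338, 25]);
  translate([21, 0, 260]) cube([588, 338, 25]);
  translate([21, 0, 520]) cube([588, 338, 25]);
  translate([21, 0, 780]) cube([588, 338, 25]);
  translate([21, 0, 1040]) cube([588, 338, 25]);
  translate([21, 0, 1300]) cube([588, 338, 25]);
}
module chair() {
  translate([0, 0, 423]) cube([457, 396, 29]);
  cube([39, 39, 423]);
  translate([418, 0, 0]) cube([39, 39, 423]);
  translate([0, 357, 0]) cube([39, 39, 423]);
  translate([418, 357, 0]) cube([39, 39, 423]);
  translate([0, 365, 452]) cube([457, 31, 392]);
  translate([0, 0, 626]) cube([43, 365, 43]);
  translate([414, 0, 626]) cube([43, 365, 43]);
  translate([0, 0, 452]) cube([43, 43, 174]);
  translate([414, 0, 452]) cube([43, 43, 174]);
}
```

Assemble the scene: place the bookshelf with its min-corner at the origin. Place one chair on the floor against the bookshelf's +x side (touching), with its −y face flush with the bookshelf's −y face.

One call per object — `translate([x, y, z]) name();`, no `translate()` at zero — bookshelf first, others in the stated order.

bookshelf();
translate([630, 0, 0]) chair();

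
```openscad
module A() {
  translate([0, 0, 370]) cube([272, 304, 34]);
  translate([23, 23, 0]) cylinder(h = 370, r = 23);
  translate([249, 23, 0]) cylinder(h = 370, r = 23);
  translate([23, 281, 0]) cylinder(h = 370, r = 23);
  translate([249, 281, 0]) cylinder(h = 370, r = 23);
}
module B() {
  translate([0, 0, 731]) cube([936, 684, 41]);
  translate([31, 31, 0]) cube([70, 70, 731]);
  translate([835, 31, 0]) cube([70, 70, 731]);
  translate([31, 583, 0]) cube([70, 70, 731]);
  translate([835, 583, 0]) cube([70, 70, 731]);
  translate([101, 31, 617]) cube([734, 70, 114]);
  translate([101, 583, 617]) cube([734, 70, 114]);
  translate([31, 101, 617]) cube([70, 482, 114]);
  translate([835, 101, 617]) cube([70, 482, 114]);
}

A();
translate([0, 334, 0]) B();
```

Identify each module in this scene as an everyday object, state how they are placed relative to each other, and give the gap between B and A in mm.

The table's nearest face is 30 mm from the stool's +y face.

A is a stool. B is a table. The table is on the floor beside the stool on its +y side. The gap between the table and the stool is 30 mm.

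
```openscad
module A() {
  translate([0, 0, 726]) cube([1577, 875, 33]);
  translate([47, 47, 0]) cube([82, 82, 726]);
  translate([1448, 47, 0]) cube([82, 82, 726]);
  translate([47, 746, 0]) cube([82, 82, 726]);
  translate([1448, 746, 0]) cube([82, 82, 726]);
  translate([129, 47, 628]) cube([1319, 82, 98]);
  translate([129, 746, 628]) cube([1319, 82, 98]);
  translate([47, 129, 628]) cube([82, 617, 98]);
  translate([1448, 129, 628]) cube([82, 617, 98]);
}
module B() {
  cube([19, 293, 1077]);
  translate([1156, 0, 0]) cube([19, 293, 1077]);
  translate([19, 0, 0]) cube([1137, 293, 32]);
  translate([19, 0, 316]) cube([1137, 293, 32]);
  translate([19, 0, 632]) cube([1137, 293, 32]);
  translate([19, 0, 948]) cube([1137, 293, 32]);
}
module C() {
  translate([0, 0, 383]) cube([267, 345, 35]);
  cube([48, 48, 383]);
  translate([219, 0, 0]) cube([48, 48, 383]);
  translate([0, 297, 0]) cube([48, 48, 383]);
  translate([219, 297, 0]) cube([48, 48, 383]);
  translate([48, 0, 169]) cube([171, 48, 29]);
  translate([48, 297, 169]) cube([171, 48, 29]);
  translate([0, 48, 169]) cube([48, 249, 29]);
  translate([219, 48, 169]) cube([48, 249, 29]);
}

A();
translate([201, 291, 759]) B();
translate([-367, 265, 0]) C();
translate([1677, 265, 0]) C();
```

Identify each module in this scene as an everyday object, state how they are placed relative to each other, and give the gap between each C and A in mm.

Each stool's nearest face is 100 mm from the table's bounding box.

A is a table. B is a bookshelf. C is a stool. The bookshelf is on top of the table, centred. Two stools sit around the table at the −x, +x sides. The gap between each stool and the table is 100 mm.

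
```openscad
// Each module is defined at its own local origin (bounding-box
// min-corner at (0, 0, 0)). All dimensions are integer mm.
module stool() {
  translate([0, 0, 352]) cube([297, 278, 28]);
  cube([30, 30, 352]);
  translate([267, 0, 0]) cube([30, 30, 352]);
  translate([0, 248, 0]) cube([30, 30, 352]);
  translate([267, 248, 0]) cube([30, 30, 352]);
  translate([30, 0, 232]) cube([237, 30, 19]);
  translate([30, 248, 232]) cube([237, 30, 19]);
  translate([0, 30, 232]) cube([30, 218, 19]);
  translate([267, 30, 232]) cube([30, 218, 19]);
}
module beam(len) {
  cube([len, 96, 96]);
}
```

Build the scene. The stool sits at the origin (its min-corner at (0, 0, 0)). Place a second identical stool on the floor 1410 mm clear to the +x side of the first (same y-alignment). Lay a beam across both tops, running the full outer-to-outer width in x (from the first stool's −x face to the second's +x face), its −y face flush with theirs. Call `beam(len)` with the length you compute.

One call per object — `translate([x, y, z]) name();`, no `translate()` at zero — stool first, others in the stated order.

stool();
translate([1707, 0, 0]) stool();
translate([0, 0, 380]) beam(2004);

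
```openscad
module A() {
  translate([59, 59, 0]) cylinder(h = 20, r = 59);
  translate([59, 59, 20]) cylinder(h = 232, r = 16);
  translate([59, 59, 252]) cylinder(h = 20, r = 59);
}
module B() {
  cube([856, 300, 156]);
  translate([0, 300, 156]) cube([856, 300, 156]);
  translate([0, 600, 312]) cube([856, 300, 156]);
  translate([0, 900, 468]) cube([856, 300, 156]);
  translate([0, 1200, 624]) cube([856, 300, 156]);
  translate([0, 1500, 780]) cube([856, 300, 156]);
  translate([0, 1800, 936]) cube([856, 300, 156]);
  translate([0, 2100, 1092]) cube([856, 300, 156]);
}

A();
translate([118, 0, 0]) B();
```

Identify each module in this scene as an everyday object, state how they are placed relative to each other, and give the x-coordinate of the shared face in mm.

A is a spool. B is a staircase. The staircase is against the spool's +x side, with their −y faces flush. The x-coordinate of the shared face is 118 mm.

The spool's +x face and the staircase's −x face are both at x = 118 mm.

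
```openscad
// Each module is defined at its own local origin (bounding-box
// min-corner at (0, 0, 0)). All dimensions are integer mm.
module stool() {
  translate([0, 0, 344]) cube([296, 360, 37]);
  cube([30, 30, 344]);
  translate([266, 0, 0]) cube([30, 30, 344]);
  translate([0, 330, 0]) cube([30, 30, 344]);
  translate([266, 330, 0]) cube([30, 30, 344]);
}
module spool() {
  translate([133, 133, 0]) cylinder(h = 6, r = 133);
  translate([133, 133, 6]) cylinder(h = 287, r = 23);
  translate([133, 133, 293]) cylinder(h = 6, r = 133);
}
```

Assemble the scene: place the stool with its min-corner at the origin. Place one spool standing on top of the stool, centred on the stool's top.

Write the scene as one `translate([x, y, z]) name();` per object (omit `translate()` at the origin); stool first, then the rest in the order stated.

stool();
translate([15, 47, 381]) spool();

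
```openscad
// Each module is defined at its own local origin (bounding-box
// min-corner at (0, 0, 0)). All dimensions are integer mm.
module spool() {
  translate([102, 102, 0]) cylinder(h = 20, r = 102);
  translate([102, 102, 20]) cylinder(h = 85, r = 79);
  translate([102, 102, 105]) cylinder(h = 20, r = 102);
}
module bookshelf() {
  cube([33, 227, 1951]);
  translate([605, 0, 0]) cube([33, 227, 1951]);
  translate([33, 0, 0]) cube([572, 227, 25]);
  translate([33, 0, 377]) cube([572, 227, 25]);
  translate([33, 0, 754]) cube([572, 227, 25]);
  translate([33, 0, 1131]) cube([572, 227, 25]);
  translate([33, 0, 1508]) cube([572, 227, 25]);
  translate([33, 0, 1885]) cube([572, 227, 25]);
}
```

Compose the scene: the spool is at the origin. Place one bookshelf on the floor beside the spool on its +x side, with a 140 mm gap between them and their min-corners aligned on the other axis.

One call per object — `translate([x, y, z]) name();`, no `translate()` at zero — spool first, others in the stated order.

spool();
translate([344, 0, 0]) bookshelf();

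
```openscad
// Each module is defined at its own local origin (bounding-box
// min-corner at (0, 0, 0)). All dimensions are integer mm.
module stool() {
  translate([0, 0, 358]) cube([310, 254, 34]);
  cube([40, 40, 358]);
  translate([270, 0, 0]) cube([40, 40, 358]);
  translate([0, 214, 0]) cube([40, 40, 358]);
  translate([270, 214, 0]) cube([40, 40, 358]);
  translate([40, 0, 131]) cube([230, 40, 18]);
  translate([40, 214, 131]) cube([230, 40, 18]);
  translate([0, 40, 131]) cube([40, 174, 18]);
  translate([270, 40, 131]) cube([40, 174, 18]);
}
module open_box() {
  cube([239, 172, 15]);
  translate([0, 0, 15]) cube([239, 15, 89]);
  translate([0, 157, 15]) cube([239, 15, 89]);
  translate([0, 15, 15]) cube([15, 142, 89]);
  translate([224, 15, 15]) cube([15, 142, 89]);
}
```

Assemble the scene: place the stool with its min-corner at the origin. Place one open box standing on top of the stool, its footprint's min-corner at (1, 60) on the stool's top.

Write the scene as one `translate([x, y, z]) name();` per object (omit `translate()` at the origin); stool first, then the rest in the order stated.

stool();
translate([1, 60, 392]) open_box();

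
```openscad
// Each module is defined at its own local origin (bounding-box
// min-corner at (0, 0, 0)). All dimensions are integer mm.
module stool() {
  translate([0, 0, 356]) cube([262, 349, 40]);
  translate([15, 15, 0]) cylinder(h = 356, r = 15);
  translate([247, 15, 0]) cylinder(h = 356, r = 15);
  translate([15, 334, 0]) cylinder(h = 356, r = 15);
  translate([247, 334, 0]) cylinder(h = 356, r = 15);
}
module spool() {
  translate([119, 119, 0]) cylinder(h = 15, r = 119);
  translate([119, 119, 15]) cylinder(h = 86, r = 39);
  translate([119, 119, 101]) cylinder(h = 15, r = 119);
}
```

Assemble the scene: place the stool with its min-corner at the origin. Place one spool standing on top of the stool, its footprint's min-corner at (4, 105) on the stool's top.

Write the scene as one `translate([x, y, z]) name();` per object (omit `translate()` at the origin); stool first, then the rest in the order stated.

stool();
translate([4, 105, 396]) spool();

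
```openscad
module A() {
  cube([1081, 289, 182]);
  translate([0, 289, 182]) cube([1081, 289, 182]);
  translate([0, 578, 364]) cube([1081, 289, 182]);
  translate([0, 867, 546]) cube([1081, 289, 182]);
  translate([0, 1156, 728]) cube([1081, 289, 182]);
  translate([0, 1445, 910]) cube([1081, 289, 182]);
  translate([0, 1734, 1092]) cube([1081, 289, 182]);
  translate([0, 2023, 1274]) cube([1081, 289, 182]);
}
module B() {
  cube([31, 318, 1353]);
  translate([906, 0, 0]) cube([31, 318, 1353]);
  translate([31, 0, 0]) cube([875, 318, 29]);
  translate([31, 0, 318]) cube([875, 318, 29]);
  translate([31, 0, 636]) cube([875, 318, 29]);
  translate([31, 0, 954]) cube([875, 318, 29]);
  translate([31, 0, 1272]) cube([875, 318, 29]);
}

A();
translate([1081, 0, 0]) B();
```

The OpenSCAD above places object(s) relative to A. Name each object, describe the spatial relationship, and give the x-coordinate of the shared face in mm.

The staircase's +x face and the bookshelf's −x face are both at x = 1081 mm.

A is a staircase. B is a bookshelf. The bookshelf is against the staircase's +x side, with their −y faces flush. The x-coordinate of the shared face is 1081 mm.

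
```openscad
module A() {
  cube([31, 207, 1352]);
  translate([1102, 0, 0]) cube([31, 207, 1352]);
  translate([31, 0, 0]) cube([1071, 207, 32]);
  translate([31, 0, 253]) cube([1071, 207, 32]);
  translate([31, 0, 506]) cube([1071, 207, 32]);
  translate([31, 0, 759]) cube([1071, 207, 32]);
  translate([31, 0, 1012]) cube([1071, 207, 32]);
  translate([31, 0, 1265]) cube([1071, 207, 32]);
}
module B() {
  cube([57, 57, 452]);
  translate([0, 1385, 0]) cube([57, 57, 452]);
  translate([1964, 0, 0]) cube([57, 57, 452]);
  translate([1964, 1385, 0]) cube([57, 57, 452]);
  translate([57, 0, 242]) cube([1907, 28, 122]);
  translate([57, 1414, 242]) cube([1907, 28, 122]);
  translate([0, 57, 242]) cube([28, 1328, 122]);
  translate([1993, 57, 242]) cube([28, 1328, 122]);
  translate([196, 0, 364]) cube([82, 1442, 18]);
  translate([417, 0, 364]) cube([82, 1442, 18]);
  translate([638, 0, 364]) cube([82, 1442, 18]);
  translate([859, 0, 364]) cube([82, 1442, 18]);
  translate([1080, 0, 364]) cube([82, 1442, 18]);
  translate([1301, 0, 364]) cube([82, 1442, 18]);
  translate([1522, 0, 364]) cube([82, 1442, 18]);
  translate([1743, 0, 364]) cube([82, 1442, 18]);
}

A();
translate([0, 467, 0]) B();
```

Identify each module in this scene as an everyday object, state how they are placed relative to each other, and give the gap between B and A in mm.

A is a bookshelf. B is a bed frame. The bed frame is on the floor beside the bookshelf on its +y side. The gap between the bed frame and the bookshelf is 260 mm.

The bed frame's nearest face is 260 mm from the bookshelf's +y face.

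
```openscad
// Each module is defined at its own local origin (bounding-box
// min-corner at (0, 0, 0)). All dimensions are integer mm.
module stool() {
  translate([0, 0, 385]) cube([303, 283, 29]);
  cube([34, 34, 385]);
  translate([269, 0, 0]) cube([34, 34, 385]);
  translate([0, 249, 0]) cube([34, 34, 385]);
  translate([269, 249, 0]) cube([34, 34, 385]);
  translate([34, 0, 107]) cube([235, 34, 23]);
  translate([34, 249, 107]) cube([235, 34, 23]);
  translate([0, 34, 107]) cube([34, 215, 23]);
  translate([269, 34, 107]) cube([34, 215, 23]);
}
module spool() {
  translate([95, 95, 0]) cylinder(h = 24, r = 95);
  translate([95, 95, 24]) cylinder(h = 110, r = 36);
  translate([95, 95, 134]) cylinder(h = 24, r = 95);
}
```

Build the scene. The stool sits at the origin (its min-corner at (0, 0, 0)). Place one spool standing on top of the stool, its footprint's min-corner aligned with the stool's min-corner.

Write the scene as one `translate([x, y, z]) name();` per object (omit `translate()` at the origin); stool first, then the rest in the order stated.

stool();
translate([0, 0, 414]) spool();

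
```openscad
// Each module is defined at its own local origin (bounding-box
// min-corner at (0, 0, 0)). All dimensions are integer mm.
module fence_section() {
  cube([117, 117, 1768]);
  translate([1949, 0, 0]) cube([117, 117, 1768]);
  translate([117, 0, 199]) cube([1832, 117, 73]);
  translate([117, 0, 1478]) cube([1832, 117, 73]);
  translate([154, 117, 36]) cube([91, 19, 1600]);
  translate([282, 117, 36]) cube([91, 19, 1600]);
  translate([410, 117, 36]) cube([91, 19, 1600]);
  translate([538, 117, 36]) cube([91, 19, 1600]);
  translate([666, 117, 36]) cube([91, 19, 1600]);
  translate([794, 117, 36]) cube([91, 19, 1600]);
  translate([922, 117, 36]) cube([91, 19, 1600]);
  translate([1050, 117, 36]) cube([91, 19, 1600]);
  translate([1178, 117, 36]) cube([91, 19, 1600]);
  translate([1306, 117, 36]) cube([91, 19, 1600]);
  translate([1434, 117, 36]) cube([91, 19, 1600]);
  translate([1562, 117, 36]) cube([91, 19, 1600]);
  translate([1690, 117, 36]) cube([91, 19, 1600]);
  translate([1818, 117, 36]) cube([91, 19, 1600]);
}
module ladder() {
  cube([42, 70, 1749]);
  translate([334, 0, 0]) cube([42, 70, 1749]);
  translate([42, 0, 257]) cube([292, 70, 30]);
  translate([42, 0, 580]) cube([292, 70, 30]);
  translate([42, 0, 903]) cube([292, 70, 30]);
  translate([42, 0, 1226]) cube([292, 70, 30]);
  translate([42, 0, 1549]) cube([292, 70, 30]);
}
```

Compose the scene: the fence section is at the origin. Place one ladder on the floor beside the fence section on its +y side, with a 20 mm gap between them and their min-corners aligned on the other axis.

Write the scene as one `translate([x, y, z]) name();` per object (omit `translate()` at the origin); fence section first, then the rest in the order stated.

fence_section();
translate([0, 156, 0]) ladder();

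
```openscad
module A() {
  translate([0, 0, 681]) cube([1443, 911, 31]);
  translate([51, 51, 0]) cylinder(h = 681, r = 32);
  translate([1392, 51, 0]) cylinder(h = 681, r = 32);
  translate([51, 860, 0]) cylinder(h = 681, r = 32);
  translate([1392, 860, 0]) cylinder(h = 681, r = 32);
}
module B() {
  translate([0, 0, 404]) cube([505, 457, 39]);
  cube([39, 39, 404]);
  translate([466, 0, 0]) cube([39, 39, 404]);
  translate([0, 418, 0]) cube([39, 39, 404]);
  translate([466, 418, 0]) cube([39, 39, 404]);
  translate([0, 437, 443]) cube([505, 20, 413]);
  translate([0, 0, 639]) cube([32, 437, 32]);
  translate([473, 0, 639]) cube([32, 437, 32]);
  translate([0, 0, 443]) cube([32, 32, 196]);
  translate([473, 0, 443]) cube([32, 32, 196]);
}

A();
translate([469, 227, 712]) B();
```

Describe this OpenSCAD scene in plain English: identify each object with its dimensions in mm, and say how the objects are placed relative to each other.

A is a rectangular dining table. The top is 1443×911×31 mm with its upper surface at z = 712 mm. It stands on four round legs of 64 mm diameter, each leg's bounding box inset 19 mm from the nearest pair of top edges, running from the floor to the underside of the top.

B is a chair: 505×457 mm seat, 39 mm thick, top at z = 443 mm, on four 39 mm square corner legs flush with the seat edges. A 20 mm thick backrest slab spans the full seat width, extending 413 mm above the seat top, its back face flush with the seat's +y edge. Two armrests of 32×32 mm section run along each side from the seat's front edge to the front of the backrest, top faces 228 mm above the seat top and outer faces flush with the seat's x-edges; a 32×32 mm post under the front of each armrest stands on the seat at the front corner.

The chair is on top of the table, centred.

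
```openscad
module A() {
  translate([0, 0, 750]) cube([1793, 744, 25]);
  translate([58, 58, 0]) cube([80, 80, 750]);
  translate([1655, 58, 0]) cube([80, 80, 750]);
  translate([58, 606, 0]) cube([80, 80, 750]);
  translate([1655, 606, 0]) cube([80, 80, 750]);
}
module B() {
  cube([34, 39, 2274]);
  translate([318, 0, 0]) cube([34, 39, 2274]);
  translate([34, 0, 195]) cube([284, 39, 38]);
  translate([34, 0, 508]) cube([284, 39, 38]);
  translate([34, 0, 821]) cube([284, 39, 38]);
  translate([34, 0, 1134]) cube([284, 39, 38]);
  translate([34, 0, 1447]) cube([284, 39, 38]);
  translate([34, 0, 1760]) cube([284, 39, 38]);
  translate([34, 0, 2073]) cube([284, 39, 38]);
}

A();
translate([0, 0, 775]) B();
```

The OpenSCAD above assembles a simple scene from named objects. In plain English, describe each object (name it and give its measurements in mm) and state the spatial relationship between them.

A is a rectangular dining table. The top is 1793×744×25 mm with its upper surface at z = 775 mm. It stands on four 80×80 mm square legs, each inset 58 mm from the nearest pair of top edges, running from the floor to the underside of the top.

B is a wooden ladder with two side rails of 34×39 mm section and 2274 mm height, set 352 mm apart overall. Between them run 7 rectangular rungs (39 mm deep, 38 mm thick), front faces flush with the rails' −y face. The bottom of the first rung is 195 mm above the floor and each subsequent rung is 313 mm higher than the one below.

The ladder is on top of the table.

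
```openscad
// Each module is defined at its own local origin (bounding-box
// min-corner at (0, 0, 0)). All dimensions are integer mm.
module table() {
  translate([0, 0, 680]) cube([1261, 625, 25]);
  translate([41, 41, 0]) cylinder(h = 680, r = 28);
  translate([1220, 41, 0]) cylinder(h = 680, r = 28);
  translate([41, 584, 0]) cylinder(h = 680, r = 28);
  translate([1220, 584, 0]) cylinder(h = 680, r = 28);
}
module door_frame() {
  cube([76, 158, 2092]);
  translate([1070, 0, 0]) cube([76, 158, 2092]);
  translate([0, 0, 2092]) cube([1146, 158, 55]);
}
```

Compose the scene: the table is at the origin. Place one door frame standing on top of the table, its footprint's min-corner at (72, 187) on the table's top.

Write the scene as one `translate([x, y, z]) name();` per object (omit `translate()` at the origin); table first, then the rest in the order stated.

table();
translate([72, 187, 705]) door_frame();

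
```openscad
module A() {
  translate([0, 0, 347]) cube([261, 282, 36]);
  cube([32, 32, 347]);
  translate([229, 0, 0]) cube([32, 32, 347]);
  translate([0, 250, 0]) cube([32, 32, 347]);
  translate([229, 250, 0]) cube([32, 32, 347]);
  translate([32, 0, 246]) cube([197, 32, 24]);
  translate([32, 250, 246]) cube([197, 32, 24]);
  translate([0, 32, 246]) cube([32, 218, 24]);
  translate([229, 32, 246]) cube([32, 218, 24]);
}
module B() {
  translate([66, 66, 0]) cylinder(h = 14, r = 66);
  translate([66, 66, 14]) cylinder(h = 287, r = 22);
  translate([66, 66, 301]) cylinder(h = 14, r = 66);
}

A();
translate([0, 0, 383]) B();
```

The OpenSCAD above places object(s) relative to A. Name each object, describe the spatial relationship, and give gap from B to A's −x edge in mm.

The spool's min-x is at 0; the stool's min-x is 0; gap = 0 mm.

A is a stool. B is a spool. The spool is on top of the stool. The gap from the spool to the stool's −x edge is 0 mm.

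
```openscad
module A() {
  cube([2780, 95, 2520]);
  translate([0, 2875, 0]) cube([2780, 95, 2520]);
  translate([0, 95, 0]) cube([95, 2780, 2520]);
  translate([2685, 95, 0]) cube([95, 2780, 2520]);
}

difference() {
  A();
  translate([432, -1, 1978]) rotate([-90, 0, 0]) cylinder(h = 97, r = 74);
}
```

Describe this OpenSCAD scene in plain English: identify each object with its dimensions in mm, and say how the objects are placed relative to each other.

A is the wall frame of a small rectangular building: four walls, each 2520 mm tall and 95 mm thick, enclosing a footprint 2780 mm (x) by 2970 mm (y) outside-to-outside, with no floor or roof. The front and back walls (the −y and +y sides) span the full width; the two side walls fit between them.

The house frame has a circular hole of radius 74 mm through its front wall, centred at (x = 432, z = 1978).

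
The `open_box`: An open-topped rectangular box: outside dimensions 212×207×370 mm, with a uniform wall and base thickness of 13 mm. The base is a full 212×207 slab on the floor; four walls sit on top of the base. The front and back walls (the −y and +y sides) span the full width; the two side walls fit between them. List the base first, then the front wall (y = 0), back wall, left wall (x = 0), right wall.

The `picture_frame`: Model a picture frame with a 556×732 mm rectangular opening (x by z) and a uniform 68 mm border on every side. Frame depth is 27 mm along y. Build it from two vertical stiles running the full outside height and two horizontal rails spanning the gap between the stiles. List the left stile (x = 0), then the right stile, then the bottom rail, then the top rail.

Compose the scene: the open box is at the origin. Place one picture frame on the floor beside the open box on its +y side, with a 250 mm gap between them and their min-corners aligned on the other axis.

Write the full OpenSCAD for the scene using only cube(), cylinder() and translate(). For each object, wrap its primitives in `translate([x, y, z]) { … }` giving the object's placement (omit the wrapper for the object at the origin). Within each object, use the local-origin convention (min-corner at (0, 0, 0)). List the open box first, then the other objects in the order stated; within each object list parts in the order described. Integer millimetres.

cube([212, 207, 13]);
translate([0, 0, 13]) cube([212, 13, 357]);
translate([0, 194, 13]) cube([212, 13, 357]);
translate([0, 13, 13]) cube([13, 181, 357]);
translate([199, 13, 13]) cube([13, 181, 357]);
translate([0, 457, 0]) {
  cube([68, 27, 868]);
  translate([624, 0, 0]) cube([68, 27, 868]);
  translate([68, 0, 0]) cube([556, 27, 68]);
  translate([68, 0, 800]) cube([556, 27, 68]);
}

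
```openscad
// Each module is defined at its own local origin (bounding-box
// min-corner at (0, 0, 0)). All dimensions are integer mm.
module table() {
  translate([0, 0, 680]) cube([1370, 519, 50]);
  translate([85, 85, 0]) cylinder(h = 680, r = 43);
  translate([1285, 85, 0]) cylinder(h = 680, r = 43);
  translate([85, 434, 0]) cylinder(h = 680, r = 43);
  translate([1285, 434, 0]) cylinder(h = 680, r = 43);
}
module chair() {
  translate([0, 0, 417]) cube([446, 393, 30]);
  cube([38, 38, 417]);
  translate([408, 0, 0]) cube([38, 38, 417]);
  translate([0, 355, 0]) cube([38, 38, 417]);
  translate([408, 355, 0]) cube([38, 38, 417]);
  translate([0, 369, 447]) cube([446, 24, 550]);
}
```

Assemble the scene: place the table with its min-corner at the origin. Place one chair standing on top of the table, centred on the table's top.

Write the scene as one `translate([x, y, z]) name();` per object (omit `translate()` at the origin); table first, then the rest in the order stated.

table();
translate([462, 63, 730]) chair();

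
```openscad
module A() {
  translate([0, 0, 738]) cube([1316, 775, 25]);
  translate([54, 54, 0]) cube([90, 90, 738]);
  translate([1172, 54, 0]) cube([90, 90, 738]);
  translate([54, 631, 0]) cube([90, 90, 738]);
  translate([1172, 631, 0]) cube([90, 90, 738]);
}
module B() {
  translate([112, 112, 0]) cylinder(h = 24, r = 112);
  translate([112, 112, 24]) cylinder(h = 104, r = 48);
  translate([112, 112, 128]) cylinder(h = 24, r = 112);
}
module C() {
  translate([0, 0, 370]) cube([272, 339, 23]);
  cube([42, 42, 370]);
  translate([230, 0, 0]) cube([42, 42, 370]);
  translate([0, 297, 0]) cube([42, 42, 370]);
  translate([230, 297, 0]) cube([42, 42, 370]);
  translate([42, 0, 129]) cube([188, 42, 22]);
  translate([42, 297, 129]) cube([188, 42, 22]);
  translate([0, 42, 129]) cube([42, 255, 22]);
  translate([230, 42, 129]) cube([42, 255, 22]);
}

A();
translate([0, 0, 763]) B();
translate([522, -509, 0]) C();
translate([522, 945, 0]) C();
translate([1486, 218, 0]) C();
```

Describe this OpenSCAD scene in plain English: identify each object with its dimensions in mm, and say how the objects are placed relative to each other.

A is a rectangular dining table. The top is 1316×775×25 mm with its upper surface at z = 763 mm. It stands on four 90×90 mm square legs, each inset 54 mm from the nearest pair of top edges, running from the floor to the underside of the top.

B is a spool: two coaxial disc flanges of radius 112 mm and thickness 24 mm, joined by a core cylinder of radius 48 mm and height 104 mm. The lower flange rests on z = 0 and the three cylinders share a vertical axis.

C is a four-legged stool. The seat is 272×339 mm, 23 mm thick, top at z = 393 mm. It stands on four square legs, each 42×42 mm in cross-section, from z = 0 to the seat underside, each flush with a corner of the seat. Four stretchers, 42 mm wide and 22 mm tall, connect adjacent legs with their undersides at z = 129 mm, each running between the inner faces of the legs it joins and aligned with the legs' outer faces on the other axis.

The spool is on top of the table. Three stools sit around the table at the −y, +y, +x sides.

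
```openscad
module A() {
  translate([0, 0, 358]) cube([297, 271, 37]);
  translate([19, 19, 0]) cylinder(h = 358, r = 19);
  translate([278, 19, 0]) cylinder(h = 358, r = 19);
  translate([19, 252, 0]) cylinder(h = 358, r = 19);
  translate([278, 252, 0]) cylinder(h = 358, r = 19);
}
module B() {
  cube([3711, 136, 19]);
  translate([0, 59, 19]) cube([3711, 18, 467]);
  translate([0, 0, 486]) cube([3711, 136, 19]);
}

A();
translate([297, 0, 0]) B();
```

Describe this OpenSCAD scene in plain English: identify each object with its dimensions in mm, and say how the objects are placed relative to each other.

A is a four-legged stool. The seat is 297×271 mm, 37 mm thick, top at z = 395 mm. It stands on four round legs, each 38 mm in diameter, from z = 0 to the seat underside, each leg's axis is inset half a diameter from the nearest pair of seat edges (so the leg's bounding box is flush with the corner).

B is an I-beam lying along x, 3711 mm long. Overall section height 505 mm. Two flanges 136 mm wide (y) and 19 mm thick, one on the floor and one at the top; a web 18 mm thick runs between them, centred on the flange width.

The I-beam is against the stool's +x side, with their −y faces flush.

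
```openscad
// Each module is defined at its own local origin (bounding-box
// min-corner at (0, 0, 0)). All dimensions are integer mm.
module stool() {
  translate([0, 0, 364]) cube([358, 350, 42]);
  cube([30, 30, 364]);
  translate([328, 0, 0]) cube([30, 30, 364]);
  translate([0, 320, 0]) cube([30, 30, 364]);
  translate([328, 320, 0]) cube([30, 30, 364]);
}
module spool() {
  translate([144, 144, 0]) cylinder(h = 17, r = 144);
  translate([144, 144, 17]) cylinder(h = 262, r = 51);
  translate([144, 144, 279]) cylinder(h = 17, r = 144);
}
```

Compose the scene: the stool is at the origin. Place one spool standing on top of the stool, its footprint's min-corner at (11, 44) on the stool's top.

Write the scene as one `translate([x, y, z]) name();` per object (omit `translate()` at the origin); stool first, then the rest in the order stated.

stool();
translate([11, 44, 406]) spool();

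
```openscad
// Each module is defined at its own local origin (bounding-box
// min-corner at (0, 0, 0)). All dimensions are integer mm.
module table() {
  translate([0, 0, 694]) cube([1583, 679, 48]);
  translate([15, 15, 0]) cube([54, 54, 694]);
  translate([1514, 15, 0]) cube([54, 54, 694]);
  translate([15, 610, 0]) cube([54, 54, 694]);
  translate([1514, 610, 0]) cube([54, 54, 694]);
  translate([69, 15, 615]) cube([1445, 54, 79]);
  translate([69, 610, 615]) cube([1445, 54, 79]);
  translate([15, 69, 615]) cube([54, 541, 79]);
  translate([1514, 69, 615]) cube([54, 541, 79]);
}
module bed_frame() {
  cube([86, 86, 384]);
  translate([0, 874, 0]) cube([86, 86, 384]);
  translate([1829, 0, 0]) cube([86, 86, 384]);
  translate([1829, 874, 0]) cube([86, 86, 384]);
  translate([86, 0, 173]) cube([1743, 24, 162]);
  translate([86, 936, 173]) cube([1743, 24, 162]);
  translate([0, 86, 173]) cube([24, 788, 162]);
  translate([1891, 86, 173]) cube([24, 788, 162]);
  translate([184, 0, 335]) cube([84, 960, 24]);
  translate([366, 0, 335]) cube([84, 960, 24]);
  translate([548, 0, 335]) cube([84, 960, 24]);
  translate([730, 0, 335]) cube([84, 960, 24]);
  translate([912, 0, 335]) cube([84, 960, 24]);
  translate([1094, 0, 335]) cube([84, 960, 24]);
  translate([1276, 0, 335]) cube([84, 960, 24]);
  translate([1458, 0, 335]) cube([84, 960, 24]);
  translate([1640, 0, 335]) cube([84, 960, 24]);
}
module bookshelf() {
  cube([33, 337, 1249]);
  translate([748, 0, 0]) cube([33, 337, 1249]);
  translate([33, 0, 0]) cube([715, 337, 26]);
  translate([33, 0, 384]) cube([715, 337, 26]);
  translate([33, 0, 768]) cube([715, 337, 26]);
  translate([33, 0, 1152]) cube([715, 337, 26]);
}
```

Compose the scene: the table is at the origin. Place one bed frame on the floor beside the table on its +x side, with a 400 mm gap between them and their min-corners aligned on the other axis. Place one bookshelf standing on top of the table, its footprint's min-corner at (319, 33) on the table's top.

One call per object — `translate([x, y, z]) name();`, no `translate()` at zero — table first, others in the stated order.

table();
translate([1983, 0, 0]) bed_frame();
translate([319, 33, 742]) bookshelf();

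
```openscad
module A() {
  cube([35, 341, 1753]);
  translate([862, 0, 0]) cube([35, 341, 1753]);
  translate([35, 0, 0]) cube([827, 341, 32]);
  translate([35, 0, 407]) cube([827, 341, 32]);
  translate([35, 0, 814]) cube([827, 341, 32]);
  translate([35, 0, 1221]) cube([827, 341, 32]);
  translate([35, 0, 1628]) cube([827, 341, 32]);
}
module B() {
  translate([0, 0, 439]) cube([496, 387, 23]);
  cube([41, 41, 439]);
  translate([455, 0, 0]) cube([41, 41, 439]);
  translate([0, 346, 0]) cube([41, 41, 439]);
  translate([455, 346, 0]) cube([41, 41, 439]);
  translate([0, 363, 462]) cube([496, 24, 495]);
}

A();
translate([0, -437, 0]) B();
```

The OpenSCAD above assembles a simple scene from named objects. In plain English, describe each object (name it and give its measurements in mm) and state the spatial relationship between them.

A is a bookshelf 897 mm wide overall, 341 mm deep and 1753 mm tall. The two sides are 35 mm thick vertical panels. 5 horizontal shelves of 32 mm thickness span between the inner faces of the sides; the lowest shelf sits on the floor and shelves are stacked with a clear vertical gap of 375 mm between each pair.

B is a chair: 496×387 mm seat, 23 mm thick, top at z = 462 mm, on four 41 mm square corner legs flush with the seat edges. A 24 mm thick backrest slab spans the full seat width, extending 495 mm above the seat top, its back face flush with the seat's +y edge.

The chair is on the floor beside the bookshelf on its −y side.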